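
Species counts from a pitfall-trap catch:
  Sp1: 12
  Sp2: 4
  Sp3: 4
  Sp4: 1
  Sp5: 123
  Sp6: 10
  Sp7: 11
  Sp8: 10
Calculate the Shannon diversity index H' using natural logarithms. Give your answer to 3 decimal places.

Total N = 12+4+4+1+123+10+11+10 = 175, so the proportions are 0.06857, 0.02286, 0.02286, 0.00571, 0.70286, 0.05714, 0.06286, 0.05714 (working shown to 5 dp, full precision carried).
Each pᵢ ln pᵢ term: 0.06857×(-2.67988)=-0.18376, 0.02286×(-3.77849)=-0.08637, 0.02286×(-3.77849)=-0.08637, 0.00571×(-5.16479)=-0.02951, 0.70286×(-0.35260)=-0.24783, 0.05714×(-2.86220)=-0.16355, 0.06286×(-2.76689)=-0.17392, 0.05714×(-2.86220)=-0.16355.
Sum = -1.13486, so H' = 1.135.

1.135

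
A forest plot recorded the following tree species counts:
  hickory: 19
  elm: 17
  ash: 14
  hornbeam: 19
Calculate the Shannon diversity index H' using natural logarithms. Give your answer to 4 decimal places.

1.3790

Total N = 19+17+14+19 = 69, so the proportions are 0.275362, 0.246377, 0.202899, 0.275362 (working shown to 6 dp, full precision carried).
Each pᵢ ln pᵢ term: 0.275362×(-1.289668)=-0.355126, 0.246377×(-1.400893)=-0.345148, 0.202899×(-1.595049)=-0.323633, 0.275362×(-1.289668)=-0.355126.
Sum = -1.379032, so H' = 1.3790.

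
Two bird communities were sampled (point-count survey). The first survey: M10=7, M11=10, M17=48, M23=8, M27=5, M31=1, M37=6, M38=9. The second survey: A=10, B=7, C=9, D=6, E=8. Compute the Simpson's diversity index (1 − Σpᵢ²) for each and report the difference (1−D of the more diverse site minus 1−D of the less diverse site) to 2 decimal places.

0.09

The first survey: N=94, proportions 0.07447, 0.10638, 0.51064, 0.08511, 0.05319, 0.01064, 0.06383, 0.09574, giving 1−D = 0.69896 (working shown to 5 dp, full precision carried).
The second survey: N=40, proportions 0.25, 0.175, 0.225, 0.15, 0.2, giving 1−D = 0.79375.
Difference = |0.69896 − 0.79375| = 0.09479, i.e. 0.09 to 2 decimal places.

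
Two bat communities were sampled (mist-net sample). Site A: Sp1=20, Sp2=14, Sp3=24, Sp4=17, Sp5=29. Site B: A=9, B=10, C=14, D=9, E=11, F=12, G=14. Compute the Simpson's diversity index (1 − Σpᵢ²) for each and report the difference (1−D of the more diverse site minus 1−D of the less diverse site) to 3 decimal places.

Site A: N=104, proportions 0.19231, 0.13462, 0.23077, 0.16346, 0.27885, giving 1−D = 0.78717 (working shown to 5 dp, full precision carried).
Site B: N=79, proportions 0.11392, 0.12658, 0.17722, 0.11392, 0.13924, 0.1519, 0.17722, giving 1−D = 0.85275.
Difference = |0.78717 − 0.85275| = 0.06558, i.e. 0.066 to 3 decimal places.

0.066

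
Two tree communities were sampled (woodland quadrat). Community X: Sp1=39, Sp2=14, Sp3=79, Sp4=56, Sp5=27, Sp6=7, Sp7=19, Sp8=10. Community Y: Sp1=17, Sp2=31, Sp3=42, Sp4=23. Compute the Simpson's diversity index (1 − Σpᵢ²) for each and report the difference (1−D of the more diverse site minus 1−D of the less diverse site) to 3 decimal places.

0.082

Community X: N=251, proportions 0.15538, 0.05578, 0.31474, 0.22311, 0.10757, 0.02789, 0.0757, 0.03984, giving 1−D = 0.80424 (working shown to 5 dp, full precision carried).
Community Y: N=113, proportions 0.15044, 0.27434, 0.37168, 0.20354, giving 1−D = 0.72253.
Difference = |0.80424 − 0.72253| = 0.08171, i.e. 0.082 to 3 decimal places.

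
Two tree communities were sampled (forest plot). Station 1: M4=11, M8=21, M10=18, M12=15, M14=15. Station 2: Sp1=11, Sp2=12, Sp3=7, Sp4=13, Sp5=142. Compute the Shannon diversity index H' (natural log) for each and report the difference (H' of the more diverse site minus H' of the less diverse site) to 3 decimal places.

0.728

Station 1: N=80, proportions 0.1375, 0.2625, 0.225, 0.1875, 0.1875, giving H' = 1.587276 (working shown to 6 dp, full precision carried).
Station 2: N=185, proportions 0.059459, 0.064865, 0.037838, 0.07027, 0.767568, giving H' = 0.858794.
Difference = |1.587276 − 0.858794| = 0.728482, i.e. 0.728 to 3 decimal places.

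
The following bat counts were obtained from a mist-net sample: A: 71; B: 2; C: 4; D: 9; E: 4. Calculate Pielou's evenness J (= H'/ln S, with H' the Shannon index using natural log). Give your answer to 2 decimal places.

Total N = 71+2+4+9+4 = 90, so the proportions are 0.7889, 0.0222, 0.0444, 0.1, 0.0444 (working shown to 4 dp, full precision carried).
H' = −Σ pᵢ ln pᵢ = −((-0.1871) + (-0.0846) + (-0.1384) + (-0.2303) + (-0.1384)) = 0.7787.
With S = 5 species, ln S = 1.6094, so J = 0.7787/1.6094 = 0.4838, i.e. 0.48 to 2 decimal places.

0.48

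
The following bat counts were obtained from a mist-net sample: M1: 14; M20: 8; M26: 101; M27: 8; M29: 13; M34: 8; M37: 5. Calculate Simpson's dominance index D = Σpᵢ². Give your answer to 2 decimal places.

Total N = 14+8+101+8+13+8+5 = 157, so the proportions are 0.0892, 0.051, 0.6433, 0.051, 0.0828, 0.051, 0.0318 (working shown to 4 dp, full precision carried).
D = 0.0892² + 0.051² + 0.6433² + 0.051² + 0.0828² + 0.051² + 0.0318² = 0.0080 + 0.0026 + 0.4139 + 0.0026 + 0.0069 + 0.0026 + 0.0010 = 0.4375.
To 2 decimal places, D = 0.44.

0.44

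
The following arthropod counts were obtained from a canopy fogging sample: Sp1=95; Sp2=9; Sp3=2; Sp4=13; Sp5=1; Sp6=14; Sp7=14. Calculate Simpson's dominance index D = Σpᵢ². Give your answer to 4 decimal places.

0.4416

Total N = 95+9+2+13+1+14+14 = 148, so the proportions are 0.641892, 0.060811, 0.013514, 0.087838, 0.006757, 0.094595, 0.094595 (working shown to 6 dp, full precision carried).
D = 0.641892² + 0.060811² + 0.013514² + 0.087838² + 0.006757² + 0.094595² + 0.094595² = 0.412025 + 0.003698 + 0.000183 + 0.007715 + 0.000046 + 0.008948 + 0.008948 = 0.441563.
To 4 decimal places, D = 0.4416.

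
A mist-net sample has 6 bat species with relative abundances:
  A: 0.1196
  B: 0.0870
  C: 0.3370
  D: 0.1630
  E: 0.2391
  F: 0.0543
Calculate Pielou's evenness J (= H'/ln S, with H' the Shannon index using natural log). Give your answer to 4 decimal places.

H' = −Σ pᵢ ln pᵢ = −((-0.253983) + (-0.212441) + (-0.366546) + (-0.295683) + (-0.342122) + (-0.158188)) = 1.628962 (working shown to 6 dp, full precision carried).
With S = 6 species, ln S = 1.791759, so J = 1.628962/1.791759 = 0.909141, i.e. 0.9091 to 4 decimal places.

0.9091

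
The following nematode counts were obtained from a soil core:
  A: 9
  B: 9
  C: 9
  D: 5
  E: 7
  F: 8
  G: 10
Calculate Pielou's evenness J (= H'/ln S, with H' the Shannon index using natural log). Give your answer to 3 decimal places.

Total N = 9+9+9+5+7+8+10 = 57, so the proportions are 0.15789, 0.15789, 0.15789, 0.08772, 0.12281, 0.14035, 0.17544 (working shown to 5 dp, full precision carried).
H' = −Σ pᵢ ln pᵢ = −((-0.29145) + (-0.29145) + (-0.29145) + (-0.21347) + (-0.25754) + (-0.27559) + (-0.30534)) = 1.92630.
With S = 7 species, ln S = 1.94591, so J = 1.92630/1.94591 = 0.98992, i.e. 0.990 to 3 decimal places.

0.990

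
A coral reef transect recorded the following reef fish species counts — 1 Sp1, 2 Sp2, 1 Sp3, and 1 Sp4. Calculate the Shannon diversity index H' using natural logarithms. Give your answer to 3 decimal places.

1.332

Total N = 1+2+1+1 = 5, so the proportions are 0.2, 0.4, 0.2, 0.2 (working shown to 5 dp, full precision carried).
Each pᵢ ln pᵢ term: 0.2×(-1.60944)=-0.32189, 0.4×(-0.91629)=-0.36652, 0.2×(-1.60944)=-0.32189, 0.2×(-1.60944)=-0.32189.
Sum = -1.33218, so H' = 1.332.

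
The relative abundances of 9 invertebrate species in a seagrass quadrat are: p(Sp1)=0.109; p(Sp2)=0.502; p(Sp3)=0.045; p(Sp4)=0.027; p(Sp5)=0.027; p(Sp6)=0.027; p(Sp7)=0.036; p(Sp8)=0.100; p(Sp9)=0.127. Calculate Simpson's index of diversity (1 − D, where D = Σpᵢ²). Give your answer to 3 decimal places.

D = 0.109² + 0.502² + 0.045² + 0.027² + 0.027² + 0.027² + 0.036² + 0.1² + 0.127² = 0.01188 + 0.25200 + 0.00202 + 0.00073 + 0.00073 + 0.00073 + 0.00130 + 0.01000 + 0.01613 = 0.29552 (working shown to 5 dp, full precision carried).
So 1 − D = 0.70448, i.e. 0.704 to 3 decimal places.

0.704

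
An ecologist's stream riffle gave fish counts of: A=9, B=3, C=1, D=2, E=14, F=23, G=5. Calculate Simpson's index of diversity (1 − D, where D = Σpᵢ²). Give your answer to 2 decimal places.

0.74

Total N = 9+3+1+2+14+23+5 = 57, so the proportions are 0.1579, 0.0526, 0.0175, 0.0351, 0.2456, 0.4035, 0.0877 (working shown to 4 dp, full precision carried).
D = 0.1579² + 0.0526² + 0.0175² + 0.0351² + 0.2456² + 0.4035² + 0.0877² = 0.0249 + 0.0028 + 0.0003 + 0.0012 + 0.0603 + 0.1628 + 0.0077 = 0.2601.
So 1 − D = 0.7399, i.e. 0.74 to 2 decimal places.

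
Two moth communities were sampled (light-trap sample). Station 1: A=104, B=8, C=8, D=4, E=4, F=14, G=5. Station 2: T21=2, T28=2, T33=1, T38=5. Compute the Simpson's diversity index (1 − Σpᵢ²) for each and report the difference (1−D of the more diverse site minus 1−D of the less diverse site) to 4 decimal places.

0.1782

Station 1: N=147, proportions 0.707483, 0.054422, 0.054422, 0.027211, 0.027211, 0.095238, 0.034014, giving 1−D = 0.481836 (working shown to 6 dp, full precision carried).
Station 2: N=10, proportions 0.2, 0.2, 0.1, 0.5, giving 1−D = 0.660000.
Difference = |0.481836 − 0.660000| = 0.178164, i.e. 0.1782 to 4 decimal places.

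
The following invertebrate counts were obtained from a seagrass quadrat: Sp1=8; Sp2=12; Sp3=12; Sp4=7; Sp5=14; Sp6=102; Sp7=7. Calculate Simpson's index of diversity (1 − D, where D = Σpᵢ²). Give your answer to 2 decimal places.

Total N = 8+12+12+7+14+102+7 = 162, so the proportions are 0.0494, 0.0741, 0.0741, 0.0432, 0.0864, 0.6296, 0.0432 (working shown to 4 dp, full precision carried).
D = 0.0494² + 0.0741² + 0.0741² + 0.0432² + 0.0864² + 0.6296² + 0.0432² = 0.0024 + 0.0055 + 0.0055 + 0.0019 + 0.0075 + 0.3964 + 0.0019 = 0.4210.
So 1 − D = 0.5790, i.e. 0.58 to 2 decimal places.

0.58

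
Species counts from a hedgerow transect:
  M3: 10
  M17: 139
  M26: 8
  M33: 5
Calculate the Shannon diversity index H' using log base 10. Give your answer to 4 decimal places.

0.2429

Total N = 10+139+8+5 = 162, so the proportions are 0.061728, 0.858025, 0.049383, 0.030864 (working shown to 6 dp, full precision carried).
Each pᵢ log₁₀ pᵢ term: 0.061728×(-1.209515)=-0.074661, 0.858025×(-0.066500)=-0.057059, 0.049383×(-1.306425)=-0.064515, 0.030864×(-1.510545)=-0.046622.
Sum = -0.242857, so H' = 0.2429.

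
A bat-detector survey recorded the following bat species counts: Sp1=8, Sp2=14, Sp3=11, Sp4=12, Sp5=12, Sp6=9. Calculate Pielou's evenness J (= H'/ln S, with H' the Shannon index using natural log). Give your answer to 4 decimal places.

Total N = 8+14+11+12+12+9 = 66, so the proportions are 0.121212, 0.212121, 0.166667, 0.181818, 0.181818, 0.136364 (working shown to 6 dp, full precision carried).
H' = −Σ pᵢ ln pᵢ = −((-0.255783) + (-0.328915) + (-0.298627) + (-0.309954) + (-0.309954) + (-0.271695)) = 1.774928.
With S = 6 species, ln S = 1.791759, so J = 1.774928/1.791759 = 0.990606, i.e. 0.9906 to 4 decimal places.

0.9906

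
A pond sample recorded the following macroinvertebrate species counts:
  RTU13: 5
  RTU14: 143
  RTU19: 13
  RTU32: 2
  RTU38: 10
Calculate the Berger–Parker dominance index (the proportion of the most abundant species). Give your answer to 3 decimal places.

Total N = 5+143+13+2+10 = 173, so the proportions are 0.0289, 0.82659, 0.07514, 0.01156, 0.0578 (working shown to 5 dp, full precision carried).
The largest proportion is 0.82659, i.e. d = 0.827 to 3 decimal places.

0.827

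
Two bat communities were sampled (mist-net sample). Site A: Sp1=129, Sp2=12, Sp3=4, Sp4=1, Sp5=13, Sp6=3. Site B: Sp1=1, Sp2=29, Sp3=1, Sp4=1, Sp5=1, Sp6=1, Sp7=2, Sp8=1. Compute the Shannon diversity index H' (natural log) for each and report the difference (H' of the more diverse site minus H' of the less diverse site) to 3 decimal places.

Site A: N=162, proportions 0.7963, 0.07407, 0.02469, 0.00617, 0.08025, 0.01852, giving H' = 0.77328 (working shown to 5 dp, full precision carried).
Site B: N=37, proportions 0.02703, 0.78378, 0.02703, 0.02703, 0.02703, 0.02703, 0.05405, 0.02703, giving H' = 0.93422.
Difference = |0.77328 − 0.93422| = 0.16094, i.e. 0.161 to 3 decimal places.

0.161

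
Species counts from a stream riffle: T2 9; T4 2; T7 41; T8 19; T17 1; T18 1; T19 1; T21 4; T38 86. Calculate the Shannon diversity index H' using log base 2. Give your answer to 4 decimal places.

Total N = 9+2+41+19+1+1+1+4+86 = 164, so the proportions are 0.054878, 0.012195, 0.25, 0.115854, 0.006098, 0.006098, 0.006098, 0.02439, 0.52439 (working shown to 6 dp, full precision carried).
Each pᵢ log₂ pᵢ term: 0.054878×(-4.187627)=-0.229809, 0.012195×(-6.357552)=-0.077531, 0.25×(-2.000000)=-0.500000, 0.115854×(-3.109624)=-0.360261, 0.006098×(-7.357552)=-0.044863, 0.006098×(-7.357552)=-0.044863, 0.006098×(-7.357552)=-0.044863, 0.02439×(-5.357552)=-0.130672, 0.52439×(-0.931287)=-0.488358.
Sum = -1.921221, so H' = 1.9212.

1.9212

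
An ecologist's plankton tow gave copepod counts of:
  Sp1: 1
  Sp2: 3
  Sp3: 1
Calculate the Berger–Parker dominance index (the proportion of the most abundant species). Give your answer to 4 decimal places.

0.6000

Total N = 1+3+1 = 5, so the proportions are 0.2, 0.6, 0.2 (working shown to 6 dp, full precision carried).
The largest proportion is 0.6, i.e. d = 0.6000 to 4 decimal places.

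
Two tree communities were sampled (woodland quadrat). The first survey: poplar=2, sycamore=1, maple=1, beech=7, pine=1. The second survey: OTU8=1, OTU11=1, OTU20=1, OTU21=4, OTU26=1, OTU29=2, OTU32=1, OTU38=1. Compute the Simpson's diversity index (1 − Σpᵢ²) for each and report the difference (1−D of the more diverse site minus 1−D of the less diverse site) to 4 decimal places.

The first survey: N=12, proportions 0.166667, 0.083333, 0.083333, 0.583333, 0.083333, giving 1−D = 0.611111 (working shown to 6 dp, full precision carried).
The second survey: N=12, proportions 0.083333, 0.083333, 0.083333, 0.333333, 0.083333, 0.166667, 0.083333, 0.083333, giving 1−D = 0.819444.
Difference = |0.611111 − 0.819444| = 0.208333, i.e. 0.2083 to 4 decimal places.

0.2083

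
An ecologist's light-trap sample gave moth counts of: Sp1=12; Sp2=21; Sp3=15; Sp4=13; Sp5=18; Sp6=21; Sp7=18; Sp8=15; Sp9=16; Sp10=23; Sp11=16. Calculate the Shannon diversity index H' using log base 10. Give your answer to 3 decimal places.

Total N = 12+21+15+13+18+21+18+15+16+23+16 = 188, so the proportions are 0.06383, 0.1117, 0.07979, 0.06915, 0.09574, 0.1117, 0.09574, 0.07979, 0.08511, 0.12234, 0.08511 (working shown to 5 dp, full precision carried).
Each pᵢ log₁₀ pᵢ term: 0.06383×(-1.19498)=-0.07628, 0.1117×(-0.95194)=-0.10633, 0.07979×(-1.09807)=-0.08761, 0.06915×(-1.16021)=-0.08023, 0.09574×(-1.01889)=-0.09755, 0.1117×(-0.95194)=-0.10633, 0.09574×(-1.01889)=-0.09755, 0.07979×(-1.09807)=-0.08761, 0.08511×(-1.07004)=-0.09107, 0.12234×(-0.91243)=-0.11163, 0.08511×(-1.07004)=-0.09107.
Sum = -1.03326, so H' = 1.033.

1.033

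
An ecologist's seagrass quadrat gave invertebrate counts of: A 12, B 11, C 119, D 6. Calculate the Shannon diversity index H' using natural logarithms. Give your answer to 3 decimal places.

0.702

Total N = 12+11+119+6 = 148, so the proportions are 0.08108, 0.07432, 0.80405, 0.04054 (working shown to 5 dp, full precision carried).
Each pᵢ ln pᵢ term: 0.08108×(-2.51231)=-0.20370, 0.07432×(-2.59932)=-0.19319, 0.80405×(-0.21809)=-0.17536, 0.04054×(-3.20545)=-0.12995.
Sum = -0.70220, so H' = 0.702.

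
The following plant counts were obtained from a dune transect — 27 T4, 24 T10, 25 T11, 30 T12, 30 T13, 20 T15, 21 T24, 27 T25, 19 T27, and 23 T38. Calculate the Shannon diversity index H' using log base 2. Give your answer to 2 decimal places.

3.31

Total N = 27+24+25+30+30+20+21+27+19+23 = 246, so the proportions are 0.1098, 0.0976, 0.1016, 0.122, 0.122, 0.0813, 0.0854, 0.1098, 0.0772, 0.0935 (working shown to 4 dp, full precision carried).
Each pᵢ log₂ pᵢ term: 0.1098×(-3.1876)=-0.3499, 0.0976×(-3.3576)=-0.3276, 0.1016×(-3.2987)=-0.3352, 0.122×(-3.0356)=-0.3702, 0.122×(-3.0356)=-0.3702, 0.0813×(-3.6206)=-0.2944, 0.0854×(-3.5502)=-0.3031, 0.1098×(-3.1876)=-0.3499, 0.0772×(-3.6946)=-0.2854, 0.0935×(-3.4190)=-0.3197.
Sum = -3.3053, so H' = 3.31.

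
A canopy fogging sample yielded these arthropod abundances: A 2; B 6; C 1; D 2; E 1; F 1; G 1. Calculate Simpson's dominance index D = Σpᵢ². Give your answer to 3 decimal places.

0.245

Total N = 2+6+1+2+1+1+1 = 14, so the proportions are 0.14286, 0.42857, 0.07143, 0.14286, 0.07143, 0.07143, 0.07143 (working shown to 5 dp, full precision carried).
D = 0.14286² + 0.42857² + 0.07143² + 0.14286² + 0.07143² + 0.07143² + 0.07143² = 0.02041 + 0.18367 + 0.00510 + 0.02041 + 0.00510 + 0.00510 + 0.00510 = 0.24490.
To 3 decimal places, D = 0.245.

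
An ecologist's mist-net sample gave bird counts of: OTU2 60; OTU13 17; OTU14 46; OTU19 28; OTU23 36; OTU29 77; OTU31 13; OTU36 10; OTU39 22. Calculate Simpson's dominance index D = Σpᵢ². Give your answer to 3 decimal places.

Total N = 60+17+46+28+36+77+13+10+22 = 309, so the proportions are 0.19417, 0.05502, 0.14887, 0.09061, 0.1165, 0.24919, 0.04207, 0.03236, 0.0712 (working shown to 5 dp, full precision carried).
D = 0.19417² + 0.05502² + 0.14887² + 0.09061² + 0.1165² + 0.24919² + 0.04207² + 0.03236² + 0.0712² = 0.03770 + 0.00303 + 0.02216 + 0.00821 + 0.01357 + 0.06210 + 0.00177 + 0.00105 + 0.00507 = 0.15466.
To 3 decimal places, D = 0.155.

0.155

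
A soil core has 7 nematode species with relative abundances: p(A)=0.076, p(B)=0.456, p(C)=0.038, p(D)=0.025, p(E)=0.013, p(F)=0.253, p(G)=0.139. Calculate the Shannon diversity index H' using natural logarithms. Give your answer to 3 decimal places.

1.449

Each pᵢ ln pᵢ term (working shown to 5 dp, full precision carried): 0.076×(-2.57702)=-0.19585, 0.456×(-0.78526)=-0.35808, 0.038×(-3.27017)=-0.12427, 0.025×(-3.68888)=-0.09222, 0.013×(-4.34281)=-0.05646, 0.253×(-1.37437)=-0.34771, 0.139×(-1.97328)=-0.27429.
Sum = -1.44888, so H' = 1.449.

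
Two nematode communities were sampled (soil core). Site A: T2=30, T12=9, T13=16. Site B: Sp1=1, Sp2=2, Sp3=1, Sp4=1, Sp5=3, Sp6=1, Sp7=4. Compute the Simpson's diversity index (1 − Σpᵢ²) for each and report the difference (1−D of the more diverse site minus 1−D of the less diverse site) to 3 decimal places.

0.214

Site A: N=55, proportions 0.54545, 0.16364, 0.29091, giving 1−D = 0.59107 (working shown to 5 dp, full precision carried).
Site B: N=13, proportions 0.07692, 0.15385, 0.07692, 0.07692, 0.23077, 0.07692, 0.30769, giving 1−D = 0.80473.
Difference = |0.59107 − 0.80473| = 0.21366, i.e. 0.214 to 3 decimal places.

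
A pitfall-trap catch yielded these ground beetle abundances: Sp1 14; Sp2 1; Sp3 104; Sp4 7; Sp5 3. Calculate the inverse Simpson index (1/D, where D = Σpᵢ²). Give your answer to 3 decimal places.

Total N = 14+1+104+7+3 = 129, so the proportions are 0.108527, 0.007752, 0.806202, 0.054264, 0.023256 (working shown to 6 dp, full precision carried).
D = 0.108527² + 0.007752² + 0.806202² + 0.054264² + 0.023256² = 0.011778 + 0.000060 + 0.649961 + 0.002945 + 0.000541 = 0.665285.
So 1/D = 1.50312, i.e. 1.503 to 3 decimal places.

1.503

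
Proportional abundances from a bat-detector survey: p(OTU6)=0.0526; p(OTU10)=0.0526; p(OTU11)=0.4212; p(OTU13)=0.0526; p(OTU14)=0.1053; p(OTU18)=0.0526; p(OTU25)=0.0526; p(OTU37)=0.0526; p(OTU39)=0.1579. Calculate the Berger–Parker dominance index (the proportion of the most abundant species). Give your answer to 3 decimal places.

0.421

The largest proportion is 0.4212, i.e. d = 0.421 to 3 decimal places.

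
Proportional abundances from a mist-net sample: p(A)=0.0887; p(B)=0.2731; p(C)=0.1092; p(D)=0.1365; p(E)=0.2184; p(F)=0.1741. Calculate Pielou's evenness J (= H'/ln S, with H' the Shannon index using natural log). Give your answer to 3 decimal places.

H' = −Σ pᵢ ln pᵢ = −((-0.21488) + (-0.35446) + (-0.24183) + (-0.27183) + (-0.33228) + (-0.30435)) = 1.71963 (working shown to 5 dp, full precision carried).
With S = 6 species, ln S = 1.79176, so J = 1.71963/1.79176 = 0.95974, i.e. 0.960 to 3 decimal places.

0.960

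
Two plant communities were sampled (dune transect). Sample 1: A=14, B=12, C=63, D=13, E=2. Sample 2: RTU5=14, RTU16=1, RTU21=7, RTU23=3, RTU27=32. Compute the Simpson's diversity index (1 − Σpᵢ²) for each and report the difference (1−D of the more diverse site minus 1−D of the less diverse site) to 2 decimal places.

Sample 1: N=104, proportions 0.1346, 0.1154, 0.6058, 0.125, 0.0192, giving 1−D = 0.5856 (working shown to 4 dp, full precision carried).
Sample 2: N=57, proportions 0.2456, 0.0175, 0.1228, 0.0526, 0.5614, giving 1−D = 0.6063.
Difference = |0.5856 − 0.6063| = 0.0207, i.e. 0.02 to 2 decimal places.

0.02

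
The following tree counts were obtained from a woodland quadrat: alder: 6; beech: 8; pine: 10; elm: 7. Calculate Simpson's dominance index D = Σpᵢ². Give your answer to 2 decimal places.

Total N = 6+8+10+7 = 31, so the proportions are 0.1935, 0.2581, 0.3226, 0.2258 (working shown to 4 dp, full precision carried).
D = 0.1935² + 0.2581² + 0.3226² + 0.2258² = 0.0375 + 0.0666 + 0.1041 + 0.0510 = 0.2591.
To 2 decimal places, D = 0.26.

0.26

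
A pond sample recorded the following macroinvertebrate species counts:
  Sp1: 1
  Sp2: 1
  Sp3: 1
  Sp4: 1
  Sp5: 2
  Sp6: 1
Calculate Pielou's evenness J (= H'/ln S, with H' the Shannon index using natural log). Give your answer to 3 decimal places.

0.976

Total N = 1+1+1+1+2+1 = 7, so the proportions are 0.14286, 0.14286, 0.14286, 0.14286, 0.28571, 0.14286 (working shown to 5 dp, full precision carried).
H' = −Σ pᵢ ln pᵢ = −((-0.27799) + (-0.27799) + (-0.27799) + (-0.27799) + (-0.35793) + (-0.27799)) = 1.74787.
With S = 6 species, ln S = 1.79176, so J = 1.74787/1.79176 = 0.97550, i.e. 0.976 to 3 decimal places.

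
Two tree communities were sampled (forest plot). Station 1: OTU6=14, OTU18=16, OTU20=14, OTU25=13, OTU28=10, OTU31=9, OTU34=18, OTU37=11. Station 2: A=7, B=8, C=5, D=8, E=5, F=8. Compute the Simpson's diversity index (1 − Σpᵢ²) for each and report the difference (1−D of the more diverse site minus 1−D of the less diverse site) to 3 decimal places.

0.042

Station 1: N=105, proportions 0.13333, 0.15238, 0.13333, 0.12381, 0.09524, 0.08571, 0.17143, 0.10476, giving 1−D = 0.86912 (working shown to 5 dp, full precision carried).
Station 2: N=41, proportions 0.17073, 0.19512, 0.12195, 0.19512, 0.12195, 0.19512, giving 1−D = 0.82689.
Difference = |0.86912 − 0.82689| = 0.04223, i.e. 0.042 to 3 decimal places.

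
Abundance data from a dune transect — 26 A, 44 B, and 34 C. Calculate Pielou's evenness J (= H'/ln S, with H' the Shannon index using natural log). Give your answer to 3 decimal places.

0.979

Total N = 26+44+34 = 104, so the proportions are 0.25, 0.42308, 0.32692 (working shown to 5 dp, full precision carried).
H' = −Σ pᵢ ln pᵢ = −((-0.34657) + (-0.36393) + (-0.36551)) = 1.07601.
With S = 3 species, ln S = 1.09861, so J = 1.07601/1.09861 = 0.97943, i.e. 0.979 to 3 decimal places.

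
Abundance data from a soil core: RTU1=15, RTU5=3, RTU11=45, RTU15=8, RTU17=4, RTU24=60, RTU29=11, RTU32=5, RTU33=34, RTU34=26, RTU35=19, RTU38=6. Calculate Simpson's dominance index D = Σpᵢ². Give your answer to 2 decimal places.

0.15

Total N = 15+3+45+8+4+60+11+5+34+26+19+6 = 236, so the proportions are 0.0636, 0.0127, 0.1907, 0.0339, 0.0169, 0.2542, 0.0466, 0.0212, 0.1441, 0.1102, 0.0805, 0.0254 (working shown to 4 dp, full precision carried).
D = 0.0636² + 0.0127² + 0.1907² + 0.0339² + 0.0169² + 0.2542² + 0.0466² + 0.0212² + 0.1441² + 0.1102² + 0.0805² + 0.0254² = 0.0040 + 0.0002 + 0.0364 + 0.0011 + 0.0003 + 0.0646 + 0.0022 + 0.0004 + 0.0208 + 0.0121 + 0.0065 + 0.0006 = 0.1493.
To 2 decimal places, D = 0.15.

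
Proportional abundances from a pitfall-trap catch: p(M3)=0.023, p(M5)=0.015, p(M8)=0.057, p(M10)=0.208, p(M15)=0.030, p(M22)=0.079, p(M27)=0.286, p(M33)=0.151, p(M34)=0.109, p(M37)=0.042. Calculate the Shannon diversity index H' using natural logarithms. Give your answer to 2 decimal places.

Each pᵢ ln pᵢ term (working shown to 4 dp, full precision carried): 0.023×(-3.7723)=-0.0868, 0.015×(-4.1997)=-0.0630, 0.057×(-2.8647)=-0.1633, 0.208×(-1.5702)=-0.3266, 0.03×(-3.5066)=-0.1052, 0.079×(-2.5383)=-0.2005, 0.286×(-1.2518)=-0.3580, 0.151×(-1.8905)=-0.2855, 0.109×(-2.2164)=-0.2416, 0.042×(-3.1701)=-0.1331.
Sum = -1.9636, so H' = 1.96.

1.96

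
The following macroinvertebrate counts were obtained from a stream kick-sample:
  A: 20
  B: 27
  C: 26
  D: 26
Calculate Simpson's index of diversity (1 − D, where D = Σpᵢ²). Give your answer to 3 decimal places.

Total N = 20+27+26+26 = 99, so the proportions are 0.20202, 0.27273, 0.26263, 0.26263 (working shown to 5 dp, full precision carried).
D = 0.20202² + 0.27273² + 0.26263² + 0.26263² = 0.04081 + 0.07438 + 0.06897 + 0.06897 = 0.25314.
So 1 − D = 0.74686, i.e. 0.747 to 3 decimal places.

0.747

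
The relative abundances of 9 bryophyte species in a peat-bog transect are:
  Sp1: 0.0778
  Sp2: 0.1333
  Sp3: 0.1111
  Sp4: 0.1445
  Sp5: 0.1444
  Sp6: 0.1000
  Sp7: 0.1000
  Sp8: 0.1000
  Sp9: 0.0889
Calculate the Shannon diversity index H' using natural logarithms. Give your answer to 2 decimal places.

2.18

Each pᵢ ln pᵢ term (working shown to 4 dp, full precision carried): 0.0778×(-2.5536)=-0.1987, 0.1333×(-2.0152)=-0.2686, 0.1111×(-2.1973)=-0.2441, 0.1445×(-1.9345)=-0.2795, 0.1444×(-1.9352)=-0.2794, 0.1×(-2.3026)=-0.2303, 0.1×(-2.3026)=-0.2303, 0.1×(-2.3026)=-0.2303, 0.0889×(-2.4202)=-0.2152.
Sum = -2.1763, so H' = 2.18.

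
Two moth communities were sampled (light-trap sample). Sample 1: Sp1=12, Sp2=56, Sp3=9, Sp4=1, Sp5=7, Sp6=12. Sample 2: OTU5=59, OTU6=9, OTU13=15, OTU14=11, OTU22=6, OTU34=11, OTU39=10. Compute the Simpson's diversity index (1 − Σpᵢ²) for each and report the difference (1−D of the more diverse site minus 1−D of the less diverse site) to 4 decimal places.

0.0934

Sample 1: N=97, proportions 0.123711, 0.57732, 0.092784, 0.010309, 0.072165, 0.123711, giving 1−D = 0.622170 (working shown to 6 dp, full precision carried).
Sample 2: N=121, proportions 0.487603, 0.07438, 0.123967, 0.090909, 0.049587, 0.090909, 0.082645, giving 1−D = 0.715525.
Difference = |0.622170 − 0.715525| = 0.093355, i.e. 0.0934 to 4 decimal places.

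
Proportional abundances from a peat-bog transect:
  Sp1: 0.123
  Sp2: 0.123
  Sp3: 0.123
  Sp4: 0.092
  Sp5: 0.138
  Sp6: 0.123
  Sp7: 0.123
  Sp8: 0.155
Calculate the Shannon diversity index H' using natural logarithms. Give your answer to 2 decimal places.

Each pᵢ ln pᵢ term (working shown to 4 dp, full precision carried): 0.123×(-2.0956)=-0.2578, 0.123×(-2.0956)=-0.2578, 0.123×(-2.0956)=-0.2578, 0.092×(-2.3860)=-0.2195, 0.138×(-1.9805)=-0.2733, 0.123×(-2.0956)=-0.2578, 0.123×(-2.0956)=-0.2578, 0.155×(-1.8643)=-0.2890.
Sum = -2.0706, so H' = 2.07.

2.07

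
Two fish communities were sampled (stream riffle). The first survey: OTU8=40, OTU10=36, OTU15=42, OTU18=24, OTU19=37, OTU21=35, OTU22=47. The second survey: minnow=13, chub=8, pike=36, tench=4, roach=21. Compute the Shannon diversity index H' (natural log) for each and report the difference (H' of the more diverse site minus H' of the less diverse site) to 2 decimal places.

0.55

The first survey: N=261, proportions 0.1533, 0.1379, 0.1609, 0.092, 0.1418, 0.1341, 0.1801, giving H' = 1.9292 (working shown to 4 dp, full precision carried).
The second survey: N=82, proportions 0.1585, 0.0976, 0.439, 0.0488, 0.2561, giving H' = 1.3766.
Difference = |1.9292 − 1.3766| = 0.5526, i.e. 0.55 to 2 decimal places.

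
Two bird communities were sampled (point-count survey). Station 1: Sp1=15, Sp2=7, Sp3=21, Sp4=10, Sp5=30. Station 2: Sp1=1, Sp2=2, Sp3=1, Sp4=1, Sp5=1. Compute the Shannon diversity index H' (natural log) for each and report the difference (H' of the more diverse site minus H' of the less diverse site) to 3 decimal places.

0.072

Station 1: N=83, proportions 0.18072, 0.08434, 0.25301, 0.12048, 0.36145, giving H' = 1.48825 (working shown to 5 dp, full precision carried).
Station 2: N=6, proportions 0.16667, 0.33333, 0.16667, 0.16667, 0.16667, giving H' = 1.56071.
Difference = |1.48825 − 1.56071| = 0.07246, i.e. 0.072 to 3 decimal places.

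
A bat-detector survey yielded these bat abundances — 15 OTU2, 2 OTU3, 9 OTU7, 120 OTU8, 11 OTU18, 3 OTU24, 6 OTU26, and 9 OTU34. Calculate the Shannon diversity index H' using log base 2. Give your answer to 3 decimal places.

1.709

Total N = 15+2+9+120+11+3+6+9 = 175, so the proportions are 0.08571, 0.01143, 0.05143, 0.68571, 0.06286, 0.01714, 0.03429, 0.05143 (working shown to 5 dp, full precision carried).
Each pᵢ log₂ pᵢ term: 0.08571×(-3.54432)=-0.30380, 0.01143×(-6.45121)=-0.07373, 0.05143×(-4.28129)=-0.22018, 0.68571×(-0.54432)=-0.37325, 0.06286×(-3.99178)=-0.25091, 0.01714×(-5.86625)=-0.10056, 0.03429×(-4.86625)=-0.16684, 0.05143×(-4.28129)=-0.22018.
Sum = -1.70946, so H' = 1.709.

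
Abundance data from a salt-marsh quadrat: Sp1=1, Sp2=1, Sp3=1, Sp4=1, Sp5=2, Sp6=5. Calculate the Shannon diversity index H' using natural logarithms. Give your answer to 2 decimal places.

1.54

Total N = 1+1+1+1+2+5 = 11, so the proportions are 0.0909, 0.0909, 0.0909, 0.0909, 0.1818, 0.4545 (working shown to 4 dp, full precision carried).
Each pᵢ ln pᵢ term: 0.0909×(-2.3979)=-0.2180, 0.0909×(-2.3979)=-0.2180, 0.0909×(-2.3979)=-0.2180, 0.0909×(-2.3979)=-0.2180, 0.1818×(-1.7047)=-0.3100, 0.4545×(-0.7885)=-0.3584.
Sum = -1.5403, so H' = 1.54.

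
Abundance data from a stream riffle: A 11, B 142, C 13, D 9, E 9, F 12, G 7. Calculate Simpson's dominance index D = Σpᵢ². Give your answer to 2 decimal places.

Total N = 11+142+13+9+9+12+7 = 203, so the proportions are 0.05419, 0.69951, 0.06404, 0.04433, 0.04433, 0.05911, 0.03448 (working shown to 5 dp, full precision carried).
D = 0.05419² + 0.69951² + 0.06404² + 0.04433² + 0.04433² + 0.05911² + 0.03448² = 0.00294 + 0.48931 + 0.00410 + 0.00197 + 0.00197 + 0.00349 + 0.00119 = 0.50496.
To 2 decimal places, D = 0.50.

0.50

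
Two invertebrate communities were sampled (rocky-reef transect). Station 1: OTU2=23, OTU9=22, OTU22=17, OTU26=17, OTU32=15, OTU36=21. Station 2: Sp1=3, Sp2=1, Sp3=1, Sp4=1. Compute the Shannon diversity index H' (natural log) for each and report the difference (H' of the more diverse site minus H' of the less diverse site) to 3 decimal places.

0.537

Station 1: N=115, proportions 0.2, 0.1913043, 0.1478261, 0.1478261, 0.1304348, 0.1826087, giving H' = 1.7796775 (working shown to 7 dp, full precision carried).
Station 2: N=6, proportions 0.5, 0.1666667, 0.1666667, 0.1666667, giving H' = 1.2424533.
Difference = |1.7796775 − 1.2424533| = 0.5372242, i.e. 0.537 to 3 decimal places.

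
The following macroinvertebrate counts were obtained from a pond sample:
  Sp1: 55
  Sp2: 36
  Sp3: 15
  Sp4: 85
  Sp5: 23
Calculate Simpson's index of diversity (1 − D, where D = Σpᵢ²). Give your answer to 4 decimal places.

0.7314

Total N = 55+36+15+85+23 = 214, so the proportions are 0.257009, 0.168224, 0.070093, 0.397196, 0.107477 (working shown to 6 dp, full precision carried).
D = 0.257009² + 0.168224² + 0.070093² + 0.397196² + 0.107477² = 0.066054 + 0.028299 + 0.004913 + 0.157765 + 0.011551 = 0.268582.
So 1 − D = 0.731418, i.e. 0.7314 to 4 decimal places.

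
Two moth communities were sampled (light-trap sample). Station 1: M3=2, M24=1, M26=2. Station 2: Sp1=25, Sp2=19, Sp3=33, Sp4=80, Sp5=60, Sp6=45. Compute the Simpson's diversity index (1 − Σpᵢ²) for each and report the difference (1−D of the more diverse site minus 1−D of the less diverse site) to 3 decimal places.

0.155

Station 1: N=5, proportions 0.4, 0.2, 0.4, giving 1−D = 0.64000 (working shown to 5 dp, full precision carried).
Station 2: N=262, proportions 0.09542, 0.07252, 0.12595, 0.30534, 0.22901, 0.17176, giving 1−D = 0.79459.
Difference = |0.64000 − 0.79459| = 0.15459, i.e. 0.155 to 3 decimal places.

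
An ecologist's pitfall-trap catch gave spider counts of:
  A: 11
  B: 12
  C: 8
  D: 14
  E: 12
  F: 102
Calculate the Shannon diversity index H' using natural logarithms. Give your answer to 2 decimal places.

1.22

Total N = 11+12+8+14+12+102 = 159, so the proportions are 0.0692, 0.0755, 0.0503, 0.0881, 0.0755, 0.6415 (working shown to 4 dp, full precision carried).
Each pᵢ ln pᵢ term: 0.0692×(-2.6710)=-0.1848, 0.0755×(-2.5840)=-0.1950, 0.0503×(-2.9895)=-0.1504, 0.0881×(-2.4298)=-0.2139, 0.0755×(-2.5840)=-0.1950, 0.6415×(-0.4439)=-0.2848.
Sum = -1.2240, so H' = 1.22.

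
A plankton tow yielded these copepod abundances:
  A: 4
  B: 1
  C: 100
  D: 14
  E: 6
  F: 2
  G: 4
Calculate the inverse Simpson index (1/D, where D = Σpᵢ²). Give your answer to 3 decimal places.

Total N = 4+1+100+14+6+2+4 = 131, so the proportions are 0.030534, 0.007634, 0.763359, 0.10687, 0.045802, 0.015267, 0.030534 (working shown to 6 dp, full precision carried).
D = 0.030534² + 0.007634² + 0.763359² + 0.10687² + 0.045802² + 0.015267² + 0.030534² = 0.000932 + 0.000058 + 0.582717 + 0.011421 + 0.002098 + 0.000233 + 0.000932 = 0.598392.
So 1/D = 1.67115, i.e. 1.671 to 3 decimal places.

1.671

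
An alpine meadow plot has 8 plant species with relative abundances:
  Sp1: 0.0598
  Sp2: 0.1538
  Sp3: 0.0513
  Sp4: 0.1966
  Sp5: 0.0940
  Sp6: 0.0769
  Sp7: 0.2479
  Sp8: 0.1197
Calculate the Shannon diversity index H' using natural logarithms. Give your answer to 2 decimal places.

1.95

Each pᵢ ln pᵢ term (working shown to 4 dp, full precision carried): 0.0598×(-2.8167)=-0.1684, 0.1538×(-1.8721)=-0.2879, 0.0513×(-2.9701)=-0.1524, 0.1966×(-1.6266)=-0.3198, 0.094×(-2.3645)=-0.2223, 0.0769×(-2.5652)=-0.1973, 0.2479×(-1.3947)=-0.3458, 0.1197×(-2.1228)=-0.2541.
Sum = -1.9479, so H' = 1.95.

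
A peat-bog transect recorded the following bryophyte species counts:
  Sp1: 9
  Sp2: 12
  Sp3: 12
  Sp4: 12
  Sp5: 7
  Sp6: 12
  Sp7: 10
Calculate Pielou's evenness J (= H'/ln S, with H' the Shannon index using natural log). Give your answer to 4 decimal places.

Total N = 9+12+12+12+7+12+10 = 74, so the proportions are 0.121622, 0.162162, 0.162162, 0.162162, 0.094595, 0.162162, 0.135135 (working shown to 6 dp, full precision carried).
H' = −Σ pᵢ ln pᵢ = −((-0.256237) + (-0.294999) + (-0.294999) + (-0.294999) + (-0.223069) + (-0.294999) + (-0.270470)) = 1.929771.
With S = 7 species, ln S = 1.945910, so J = 1.929771/1.945910 = 0.991706, i.e. 0.9917 to 4 decimal places.

0.9917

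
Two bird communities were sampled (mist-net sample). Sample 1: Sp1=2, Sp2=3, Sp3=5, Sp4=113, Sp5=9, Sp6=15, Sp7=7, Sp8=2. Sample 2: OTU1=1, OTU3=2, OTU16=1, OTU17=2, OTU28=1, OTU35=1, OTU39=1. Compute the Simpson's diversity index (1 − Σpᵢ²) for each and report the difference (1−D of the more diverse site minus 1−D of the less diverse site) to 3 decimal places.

0.381

Sample 1: N=156, proportions 0.01282, 0.01923, 0.03205, 0.72436, 0.05769, 0.09615, 0.04487, 0.01282, giving 1−D = 0.45899 (working shown to 5 dp, full precision carried).
Sample 2: N=9, proportions 0.11111, 0.22222, 0.11111, 0.22222, 0.11111, 0.11111, 0.11111, giving 1−D = 0.83951.
Difference = |0.45899 − 0.83951| = 0.38052, i.e. 0.381 to 3 decimal places.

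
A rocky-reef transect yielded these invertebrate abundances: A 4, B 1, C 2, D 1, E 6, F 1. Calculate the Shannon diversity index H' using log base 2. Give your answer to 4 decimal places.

Total N = 4+1+2+1+6+1 = 15, so the proportions are 0.266667, 0.066667, 0.133333, 0.066667, 0.4, 0.066667 (working shown to 6 dp, full precision carried).
Each pᵢ log₂ pᵢ term: 0.266667×(-1.906891)=-0.508504, 0.066667×(-3.906891)=-0.260459, 0.133333×(-2.906891)=-0.387585, 0.066667×(-3.906891)=-0.260459, 0.4×(-1.321928)=-0.528771, 0.066667×(-3.906891)=-0.260459.
Sum = -2.206239, so H' = 2.2062.

2.2062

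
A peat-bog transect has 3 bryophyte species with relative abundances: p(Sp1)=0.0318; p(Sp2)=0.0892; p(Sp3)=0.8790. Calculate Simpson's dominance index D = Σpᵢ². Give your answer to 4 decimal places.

0.7816

D = 0.0318² + 0.0892² + 0.879² = 0.001011 + 0.007957 + 0.772641 = 0.781609 (working shown to 6 dp, full precision carried).
To 4 decimal places, D = 0.7816.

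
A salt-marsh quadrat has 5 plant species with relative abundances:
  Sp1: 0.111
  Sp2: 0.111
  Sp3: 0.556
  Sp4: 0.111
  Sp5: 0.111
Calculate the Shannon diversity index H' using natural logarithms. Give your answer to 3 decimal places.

Each pᵢ ln pᵢ term (working shown to 5 dp, full precision carried): 0.111×(-2.19823)=-0.24400, 0.111×(-2.19823)=-0.24400, 0.556×(-0.58699)=-0.32636, 0.111×(-2.19823)=-0.24400, 0.111×(-2.19823)=-0.24400.
Sum = -1.30238, so H' = 1.302.

1.302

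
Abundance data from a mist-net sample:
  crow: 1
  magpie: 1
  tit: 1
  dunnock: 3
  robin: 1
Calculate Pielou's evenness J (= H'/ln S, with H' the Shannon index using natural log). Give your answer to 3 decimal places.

Total N = 1+1+1+3+1 = 7, so the proportions are 0.14286, 0.14286, 0.14286, 0.42857, 0.14286 (working shown to 5 dp, full precision carried).
H' = −Σ pᵢ ln pᵢ = −((-0.27799) + (-0.27799) + (-0.27799) + (-0.36313) + (-0.27799)) = 1.47508.
With S = 5 species, ln S = 1.60944, so J = 1.47508/1.60944 = 0.91652, i.e. 0.917 to 3 decimal places.

0.917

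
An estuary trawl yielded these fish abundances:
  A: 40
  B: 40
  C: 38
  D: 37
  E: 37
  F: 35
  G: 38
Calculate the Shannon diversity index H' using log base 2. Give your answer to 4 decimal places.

2.8060

Total N = 40+40+38+37+37+35+38 = 265, so the proportions are 0.150943, 0.150943, 0.143396, 0.139623, 0.139623, 0.132075, 0.143396 (working shown to 6 dp, full precision carried).
Each pᵢ log₂ pᵢ term: 0.150943×(-2.727920)=-0.411762, 0.150943×(-2.727920)=-0.411762, 0.143396×(-2.801921)=-0.401785, 0.139623×(-2.840395)=-0.396583, 0.139623×(-2.840395)=-0.396583, 0.132075×(-2.920566)=-0.385735, 0.143396×(-2.801921)=-0.401785.
Sum = -2.805995, so H' = 2.8060.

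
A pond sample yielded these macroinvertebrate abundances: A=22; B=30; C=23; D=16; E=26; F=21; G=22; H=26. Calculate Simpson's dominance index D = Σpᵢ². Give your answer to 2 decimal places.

0.13

Total N = 22+30+23+16+26+21+22+26 = 186, so the proportions are 0.1183, 0.1613, 0.1237, 0.086, 0.1398, 0.1129, 0.1183, 0.1398 (working shown to 4 dp, full precision carried).
D = 0.1183² + 0.1613² + 0.1237² + 0.086² + 0.1398² + 0.1129² + 0.1183² + 0.1398² = 0.0140 + 0.0260 + 0.0153 + 0.0074 + 0.0195 + 0.0127 + 0.0140 + 0.0195 = 0.1285.
To 2 decimal places, D = 0.13.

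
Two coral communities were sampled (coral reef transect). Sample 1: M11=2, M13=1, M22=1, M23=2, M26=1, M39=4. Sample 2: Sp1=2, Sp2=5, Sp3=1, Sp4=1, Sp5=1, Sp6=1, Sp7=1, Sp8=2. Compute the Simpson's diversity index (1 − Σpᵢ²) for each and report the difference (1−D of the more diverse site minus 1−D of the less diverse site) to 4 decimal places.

Sample 1: N=11, proportions 0.1818182, 0.0909091, 0.0909091, 0.1818182, 0.0909091, 0.3636364, giving 1−D = 0.7768595 (working shown to 7 dp, full precision carried).
Sample 2: N=14, proportions 0.1428571, 0.3571429, 0.0714286, 0.0714286, 0.0714286, 0.0714286, 0.0714286, 0.1428571, giving 1−D = 0.8061224.
Difference = |0.7768595 − 0.8061224| = 0.0292629, i.e. 0.0293 to 4 decimal places.

0.0293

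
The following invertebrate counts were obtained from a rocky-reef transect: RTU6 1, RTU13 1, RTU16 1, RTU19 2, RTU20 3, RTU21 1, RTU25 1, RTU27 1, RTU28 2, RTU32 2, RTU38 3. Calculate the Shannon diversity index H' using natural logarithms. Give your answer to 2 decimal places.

Total N = 1+1+1+2+3+1+1+1+2+2+3 = 18, so the proportions are 0.0556, 0.0556, 0.0556, 0.1111, 0.1667, 0.0556, 0.0556, 0.0556, 0.1111, 0.1111, 0.1667 (working shown to 4 dp, full precision carried).
Each pᵢ ln pᵢ term: 0.0556×(-2.8904)=-0.1606, 0.0556×(-2.8904)=-0.1606, 0.0556×(-2.8904)=-0.1606, 0.1111×(-2.1972)=-0.2441, 0.1667×(-1.7918)=-0.2986, 0.0556×(-2.8904)=-0.1606, 0.0556×(-2.8904)=-0.1606, 0.0556×(-2.8904)=-0.1606, 0.1111×(-2.1972)=-0.2441, 0.1111×(-2.1972)=-0.2441, 0.1667×(-1.7918)=-0.2986.
Sum = -2.2931, so H' = 2.29.

2.29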